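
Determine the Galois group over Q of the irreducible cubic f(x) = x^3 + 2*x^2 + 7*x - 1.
Gal(K/Q) = S_3 (symmetric group of order 6)

Compute the discriminant of x^3 + (2)*x^2 + (7)*x + (-1): Δ = -1423. Since Δ is not a rational square, the Galois group is not contained in A_3; it must be the full S_3 (irreducibility of the cubic rules out anything smaller).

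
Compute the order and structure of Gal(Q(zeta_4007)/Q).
|Gal(Q(zeta_4007)/Q)| = phi(4007) = 4006; group ≅ (Z/4007Z)^* ≅ Z/4006Z

The n-th cyclotomic polynomial Φ_4007(x) is the minimal polynomial of zeta_4007 over Q and has degree phi(4007) = 4006. So Q(zeta_4007) is a degree-4006 Galois extension with Galois group (Z/4007Z)^*. (Z/4007Z)^* is cyclic since 4007 is an odd prime power (or 4). Hence Gal(Q(zeta_4007)/Q) ≅ Z/4006Z.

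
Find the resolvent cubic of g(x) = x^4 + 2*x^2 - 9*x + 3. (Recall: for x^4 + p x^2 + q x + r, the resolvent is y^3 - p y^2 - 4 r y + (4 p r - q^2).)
h(y) = y^3 - 2*y^2 - 12*y - 57

Identify coefficients: p = 2, q = -9, r = 3.
Plug into h(y) = y^3 - p y^2 - 4 r y + (4 p r - q^2):
  h(y) = y^3 - (2) y^2 - 4*(3) y + (4*(2)*(3) - (-9)^2)
       = y^3 + (-2) y^2 + (-12) y + (-57).
Simplifying: h(y) = y^3 - 2*y^2 - 12*y - 57.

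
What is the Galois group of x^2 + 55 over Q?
Gal(K/Q) = Z/2Z (cyclic of order 2)

x^2 + 55 is irreducible over Q since -55 is not a rational square. The splitting field Q(sqrt(-55)) has degree 2 over Q, and its unique nontrivial automorphism is sqrt(-55) ↦ -sqrt(-55). Hence Gal(Q(sqrt(-55))/Q) = Z/2Z.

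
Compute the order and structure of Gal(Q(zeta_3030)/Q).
|Gal(Q(zeta_3030)/Q)| = phi(3030) = 800; group ≅ (Z/3030Z)^* ≅ Z/2Z × Z/4Z × Z/100Z

The n-th cyclotomic polynomial Φ_3030(x) is the minimal polynomial of zeta_3030 over Q and has degree phi(3030) = 800. So Q(zeta_3030) is a degree-800 Galois extension with Galois group (Z/3030Z)^*. By CRT, (Z/3030Z)^* ≅ (Z/2Z)^* × (Z/3Z)^* × (Z/5Z)^* × (Z/101Z)^*. Each prime-power unit group is (Z/2Z)^* ≅ trivial group (order 1); (Z/3Z)^* ≅ Z/2Z; (Z/5Z)^* ≅ Z/4Z; (Z/101Z)^* ≅ Z/100Z. Hence Gal(Q(zeta_3030)/Q) ≅ Z/2Z × Z/4Z × Z/100Z.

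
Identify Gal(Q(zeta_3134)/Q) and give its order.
|Gal(Q(zeta_3134)/Q)| = phi(3134) = 1566; group ≅ (Z/3134Z)^* ≅ Z/1566Z

The n-th cyclotomic polynomial Φ_3134(x) is the minimal polynomial of zeta_3134 over Q and has degree phi(3134) = 1566. So Q(zeta_3134) is a degree-1566 Galois extension with Galois group (Z/3134Z)^*. By CRT, (Z/3134Z)^* ≅ (Z/2Z)^* × (Z/1567Z)^*. Each prime-power unit group is (Z/2Z)^* ≅ trivial group (order 1); (Z/1567Z)^* ≅ Z/1566Z. Hence Gal(Q(zeta_3134)/Q) ≅ Z/1566Z.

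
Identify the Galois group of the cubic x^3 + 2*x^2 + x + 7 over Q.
Gal(K/Q) = S_3 (symmetric group of order 6)

Compute the discriminant of x^3 + (2)*x^2 + (1)*x + (7): Δ = -1295. Since Δ is not a rational square, the Galois group is not contained in A_3; it must be the full S_3 (irreducibility of the cubic rules out anything smaller).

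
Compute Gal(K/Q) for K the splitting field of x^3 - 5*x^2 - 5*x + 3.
Gal(K/Q) = S_3 (symmetric group of order 6)

Compute the discriminant of x^3 + (-5)*x^2 + (-5)*x + (3): Δ = 3732. Since Δ is not a rational square, the Galois group is not contained in A_3; it must be the full S_3 (irreducibility of the cubic rules out anything smaller).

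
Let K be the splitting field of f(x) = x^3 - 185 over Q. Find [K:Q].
[K:Q] = 6

x^3 - 185 has one real root r = 185^(1/3) and two complex roots r*zeta_3, r*zeta_3^2 where zeta_3 = e^(2*pi*i/3). The splitting field is Q(r, zeta_3). [Q(r):Q] = 3 and [Q(zeta_3):Q] = 2 with gcd = 1, so [Q(r, zeta_3):Q] = 3 * 2 = 6.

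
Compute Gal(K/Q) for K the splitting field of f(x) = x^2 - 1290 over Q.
Gal(K/Q) = Z/2Z (cyclic of order 2)

x^2 - 1290 is irreducible over Q since 1290 is not a rational square. The splitting field Q(sqrt(1290)) has degree 2 over Q, and its unique nontrivial automorphism is sqrt(1290) ↦ -sqrt(1290). Hence Gal(Q(sqrt(1290))/Q) = Z/2Z.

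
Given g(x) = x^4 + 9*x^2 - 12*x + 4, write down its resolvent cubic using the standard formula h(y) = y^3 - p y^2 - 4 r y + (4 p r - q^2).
h(y) = y^3 - 9*y^2 - 16*y

Identify coefficients: p = 9, q = -12, r = 4.
Plug into h(y) = y^3 - p y^2 - 4 r y + (4 p r - q^2):
  h(y) = y^3 - (9) y^2 - 4*(4) y + (4*(9)*(4) - (-12)^2)
       = y^3 + (-9) y^2 + (-16) y + (0).
Simplifying: h(y) = y^3 - 9*y^2 - 16*y.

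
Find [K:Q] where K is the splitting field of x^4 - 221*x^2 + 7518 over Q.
[K:Q] = 4

f factors as (x^2 - 179)(x^2 - 42); the splitting field is K = Q(sqrt(179), sqrt(42)). Since 179, 42, and 7518 are all non-squares in Q, the three subfields Q(sqrt(179)), Q(sqrt(42)), Q(sqrt(7518)) are distinct degree-2 extensions, so [K:Q] = 4 (Klein four Galois group).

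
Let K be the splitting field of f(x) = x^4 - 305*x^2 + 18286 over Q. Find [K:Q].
[K:Q] = 4

f factors as (x^2 - 223)(x^2 - 82); the splitting field is K = Q(sqrt(223), sqrt(82)). Since 223, 82, and 18286 are all non-squares in Q, the three subfields Q(sqrt(223)), Q(sqrt(82)), Q(sqrt(18286)) are distinct degree-2 extensions, so [K:Q] = 4 (Klein four Galois group).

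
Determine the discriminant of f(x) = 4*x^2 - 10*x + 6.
Δ = 4

For a quadratic a x^2 + b x + c the discriminant is Δ = b^2 - 4ac = (-10)^2 - 4*(4)*(6) = 100 - (96) = 4.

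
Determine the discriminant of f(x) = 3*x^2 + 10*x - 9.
Δ = 208

For a quadratic a x^2 + b x + c the discriminant is Δ = b^2 - 4ac = (10)^2 - 4*(3)*(-9) = 100 - (-108) = 208.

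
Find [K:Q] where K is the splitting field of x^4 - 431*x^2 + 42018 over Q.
[K:Q] = 4

f factors as (x^2 - 149)(x^2 - 282); the splitting field is K = Q(sqrt(149), sqrt(282)). Since 149, 282, and 42018 are all non-squares in Q, the three subfields Q(sqrt(149)), Q(sqrt(282)), Q(sqrt(42018)) are distinct degree-2 extensions, so [K:Q] = 4 (Klein four Galois group).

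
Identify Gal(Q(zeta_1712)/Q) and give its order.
|Gal(Q(zeta_1712)/Q)| = phi(1712) = 848; group ≅ (Z/1712Z)^* ≅ Z/2Z × Z/4Z × Z/106Z

The n-th cyclotomic polynomial Φ_1712(x) is the minimal polynomial of zeta_1712 over Q and has degree phi(1712) = 848. So Q(zeta_1712) is a degree-848 Galois extension with Galois group (Z/1712Z)^*. By CRT, (Z/1712Z)^* ≅ (Z/16Z)^* × (Z/107Z)^*. Each prime-power unit group is (Z/16Z)^* ≅ Z/2Z × Z/4Z; (Z/107Z)^* ≅ Z/106Z. Hence Gal(Q(zeta_1712)/Q) ≅ Z/2Z × Z/4Z × Z/106Z.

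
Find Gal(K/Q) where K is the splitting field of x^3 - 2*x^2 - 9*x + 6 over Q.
Gal(K/Q) = S_3 (symmetric group of order 6)

Compute the discriminant of x^3 + (-2)*x^2 + (-9)*x + (6): Δ = 4404. Since Δ is not a rational square, the Galois group is not contained in A_3; it must be the full S_3 (irreducibility of the cubic rules out anything smaller).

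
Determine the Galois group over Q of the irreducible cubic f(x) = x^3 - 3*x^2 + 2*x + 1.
Gal(K/Q) = S_3 (symmetric group of order 6)

Compute the discriminant of x^3 + (-3)*x^2 + (2)*x + (1): Δ = -23. Since Δ is not a rational square, the Galois group is not contained in A_3; it must be the full S_3 (irreducibility of the cubic rules out anything smaller).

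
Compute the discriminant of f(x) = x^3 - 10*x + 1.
Δ = 3973

For a depressed cubic x^3 + p x + q the discriminant is Δ = -4 p^3 - 27 q^2 = -4*(-10)^3 - 27*(1)^2 = 4000 - 27 = 3973.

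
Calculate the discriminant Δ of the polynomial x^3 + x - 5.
Δ = -679

For a depressed cubic x^3 + p x + q the discriminant is Δ = -4 p^3 - 27 q^2 = -4*(1)^3 - 27*(-5)^2 = -4 - 675 = -679.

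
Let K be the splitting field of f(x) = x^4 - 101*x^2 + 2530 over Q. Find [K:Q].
[K:Q] = 4

f factors as (x^2 - 55)(x^2 - 46); the splitting field is K = Q(sqrt(55), sqrt(46)). Since 55, 46, and 2530 are all non-squares in Q, the three subfields Q(sqrt(55)), Q(sqrt(46)), Q(sqrt(2530)) are distinct degree-2 extensions, so [K:Q] = 4 (Klein four Galois group).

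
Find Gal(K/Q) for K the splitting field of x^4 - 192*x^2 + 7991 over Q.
Gal(K/Q) = V_4 (Klein four-group, Z/2Z × Z/2Z)

f factors as (x^2 - 61)(x^2 - 131), so the splitting field is K = Q(sqrt(61), sqrt(131)). The elements 61, 131, 7991 are all non-squares in Q, so sqrt(61) and sqrt(131) generate independent quadratic extensions. Thus [K:Q] = 4 and Gal(K/Q) is generated by the two order-2 automorphisms sqrt(61) ↦ -sqrt(61) and sqrt(131) ↦ -sqrt(131), giving V_4.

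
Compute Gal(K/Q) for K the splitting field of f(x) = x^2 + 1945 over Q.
Gal(K/Q) = Z/2Z (cyclic of order 2)

x^2 + 1945 is irreducible over Q since -1945 is not a rational square. The splitting field Q(sqrt(-1945)) has degree 2 over Q, and its unique nontrivial automorphism is sqrt(-1945) ↦ -sqrt(-1945). Hence Gal(Q(sqrt(-1945))/Q) = Z/2Z.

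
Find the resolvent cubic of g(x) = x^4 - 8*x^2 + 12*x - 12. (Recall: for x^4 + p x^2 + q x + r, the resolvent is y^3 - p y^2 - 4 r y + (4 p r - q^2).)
h(y) = y^3 + 8*y^2 + 48*y + 240

Identify coefficients: p = -8, q = 12, r = -12.
Plug into h(y) = y^3 - p y^2 - 4 r y + (4 p r - q^2):
  h(y) = y^3 - (-8) y^2 - 4*(-12) y + (4*(-8)*(-12) - (12)^2)
       = y^3 + (8) y^2 + (48) y + (240).
Simplifying: h(y) = y^3 + 8*y^2 + 48*y + 240.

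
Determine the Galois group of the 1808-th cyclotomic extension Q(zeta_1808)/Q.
|Gal(Q(zeta_1808)/Q)| = phi(1808) = 896; group ≅ (Z/1808Z)^* ≅ Z/2Z × Z/4Z × Z/112Z

The n-th cyclotomic polynomial Φ_1808(x) is the minimal polynomial of zeta_1808 over Q and has degree phi(1808) = 896. So Q(zeta_1808) is a degree-896 Galois extension with Galois group (Z/1808Z)^*. By CRT, (Z/1808Z)^* ≅ (Z/16Z)^* × (Z/113Z)^*. Each prime-power unit group is (Z/16Z)^* ≅ Z/2Z × Z/4Z; (Z/113Z)^* ≅ Z/112Z. Hence Gal(Q(zeta_1808)/Q) ≅ Z/2Z × Z/4Z × Z/112Z.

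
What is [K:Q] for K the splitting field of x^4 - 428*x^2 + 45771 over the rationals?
[K:Q] = 4

f factors as (x^2 - 219)(x^2 - 209); the splitting field is K = Q(sqrt(219), sqrt(209)). Since 219, 209, and 45771 are all non-squares in Q, the three subfields Q(sqrt(219)), Q(sqrt(209)), Q(sqrt(45771)) are distinct degree-2 extensions, so [K:Q] = 4 (Klein four Galois group).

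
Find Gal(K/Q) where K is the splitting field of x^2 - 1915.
Gal(K/Q) = Z/2Z (cyclic of order 2)

x^2 - 1915 is irreducible over Q since 1915 is not a rational square. The splitting field Q(sqrt(1915)) has degree 2 over Q, and its unique nontrivial automorphism is sqrt(1915) ↦ -sqrt(1915). Hence Gal(Q(sqrt(1915))/Q) = Z/2Z.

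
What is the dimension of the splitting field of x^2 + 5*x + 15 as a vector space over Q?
[K:Q] = 2

The discriminant of x^2 + (5)*x + (15) is b^2 - 4c = 25 - (60) = -35. Since -35 is not a perfect square in Q, the polynomial is irreducible over Q. Its two roots generate a degree-2 extension, so [K:Q] = 2.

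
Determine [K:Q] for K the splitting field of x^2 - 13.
[K:Q] = 2

The polynomial x^2 - 13 is irreducible over Q since 13 is not a perfect square. Its splitting field is Q(sqrt(13)), which has degree 2 over Q.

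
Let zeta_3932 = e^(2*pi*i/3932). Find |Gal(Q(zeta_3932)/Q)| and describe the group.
|Gal(Q(zeta_3932)/Q)| = phi(3932) = 1964; group ≅ (Z/3932Z)^* ≅ Z/2Z × Z/982Z

The n-th cyclotomic polynomial Φ_3932(x) is the minimal polynomial of zeta_3932 over Q and has degree phi(3932) = 1964. So Q(zeta_3932) is a degree-1964 Galois extension with Galois group (Z/3932Z)^*. By CRT, (Z/3932Z)^* ≅ (Z/4Z)^* × (Z/983Z)^*. Each prime-power unit group is (Z/4Z)^* ≅ Z/2Z; (Z/983Z)^* ≅ Z/982Z. Hence Gal(Q(zeta_3932)/Q) ≅ Z/2Z × Z/982Z.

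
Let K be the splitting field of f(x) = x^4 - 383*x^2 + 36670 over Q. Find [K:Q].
[K:Q] = 4

f factors as (x^2 - 190)(x^2 - 193); the splitting field is K = Q(sqrt(190), sqrt(193)). Since 190, 193, and 36670 are all non-squares in Q, the three subfields Q(sqrt(190)), Q(sqrt(193)), Q(sqrt(36670)) are distinct degree-2 extensions, so [K:Q] = 4 (Klein four Galois group).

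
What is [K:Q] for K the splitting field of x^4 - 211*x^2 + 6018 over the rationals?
[K:Q] = 4

f factors as (x^2 - 34)(x^2 - 177); the splitting field is K = Q(sqrt(34), sqrt(177)). Since 34, 177, and 6018 are all non-squares in Q, the three subfields Q(sqrt(34)), Q(sqrt(177)), Q(sqrt(6018)) are distinct degree-2 extensions, so [K:Q] = 4 (Klein four Galois group).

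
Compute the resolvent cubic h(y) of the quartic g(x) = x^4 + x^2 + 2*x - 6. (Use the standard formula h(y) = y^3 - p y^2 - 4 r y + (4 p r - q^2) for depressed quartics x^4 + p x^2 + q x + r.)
h(y) = y^3 - y^2 + 24*y - 28

Identify coefficients: p = 1, q = 2, r = -6.
Plug into h(y) = y^3 - p y^2 - 4 r y + (4 p r - q^2):
  h(y) = y^3 - (1) y^2 - 4*(-6) y + (4*(1)*(-6) - (2)^2)
       = y^3 + (-1) y^2 + (24) y + (-28).
Simplifying: h(y) = y^3 - y^2 + 24*y - 28.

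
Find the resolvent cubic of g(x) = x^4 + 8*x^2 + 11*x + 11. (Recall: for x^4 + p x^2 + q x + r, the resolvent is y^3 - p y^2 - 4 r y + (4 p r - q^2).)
h(y) = y^3 - 8*y^2 - 44*y + 231

Identify coefficients: p = 8, q = 11, r = 11.
Plug into h(y) = y^3 - p y^2 - 4 r y + (4 p r - q^2):
  h(y) = y^3 - (8) y^2 - 4*(11) y + (4*(8)*(11) - (11)^2)
       = y^3 + (-8) y^2 + (-44) y + (231).
Simplifying: h(y) = y^3 - 8*y^2 - 44*y + 231.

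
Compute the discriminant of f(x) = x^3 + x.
Δ = -4

For a depressed cubic x^3 + p x + q the discriminant is Δ = -4 p^3 - 27 q^2 = -4*(1)^3 - 27*(0)^2 = -4 - 0 = -4.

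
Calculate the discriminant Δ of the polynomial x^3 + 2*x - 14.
Δ = -5324

For a depressed cubic x^3 + p x + q the discriminant is Δ = -4 p^3 - 27 q^2 = -4*(2)^3 - 27*(-14)^2 = -32 - 5292 = -5324.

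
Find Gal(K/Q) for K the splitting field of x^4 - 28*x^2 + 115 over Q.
Gal(K/Q) = V_4 (Klein four-group, Z/2Z × Z/2Z)

f factors as (x^2 - 23)(x^2 - 5), so the splitting field is K = Q(sqrt(23), sqrt(5)). The elements 23, 5, 115 are all non-squares in Q, so sqrt(23) and sqrt(5) generate independent quadratic extensions. Thus [K:Q] = 4 and Gal(K/Q) is generated by the two order-2 automorphisms sqrt(23) ↦ -sqrt(23) and sqrt(5) ↦ -sqrt(5), giving V_4.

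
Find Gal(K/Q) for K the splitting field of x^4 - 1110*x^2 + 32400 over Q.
Gal(K/Q) = Z/2Z (cyclic of order 2)

f factors as (x^2 - 30)(x^2 - 1080), so the splitting field is K = Q(sqrt(30), sqrt(1080)). The squarefree part of 30 is 30 and the squarefree part of 1080 is also 30, so sqrt(30) and sqrt(1080) are both rational multiples of sqrt(30). Hence Q(sqrt(30)) = Q(sqrt(1080)) = Q(sqrt(30)), and the splitting field collapses to a single degree-2 extension with Galois group Z/2Z.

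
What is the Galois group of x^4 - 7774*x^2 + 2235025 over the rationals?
Gal(K/Q) = Z/2Z (cyclic of order 2)

f factors as (x^2 - 7475)(x^2 - 299), so the splitting field is K = Q(sqrt(7475), sqrt(299)). The squarefree part of 7475 is 299 and the squarefree part of 299 is also 299, so sqrt(7475) and sqrt(299) are both rational multiples of sqrt(299). Hence Q(sqrt(7475)) = Q(sqrt(299)) = Q(sqrt(299)), and the splitting field collapses to a single degree-2 extension with Galois group Z/2Z.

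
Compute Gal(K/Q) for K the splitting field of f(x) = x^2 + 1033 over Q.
Gal(K/Q) = Z/2Z (cyclic of order 2)

x^2 + 1033 is irreducible over Q since -1033 is not a rational square. The splitting field Q(sqrt(-1033)) has degree 2 over Q, and its unique nontrivial automorphism is sqrt(-1033) ↦ -sqrt(-1033). Hence Gal(Q(sqrt(-1033))/Q) = Z/2Z.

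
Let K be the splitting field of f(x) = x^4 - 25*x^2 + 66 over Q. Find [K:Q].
[K:Q] = 4

f factors as (x^2 - 3)(x^2 - 22); the splitting field is K = Q(sqrt(3), sqrt(22)). Since 3, 22, and 66 are all non-squares in Q, the three subfields Q(sqrt(3)), Q(sqrt(22)), Q(sqrt(66)) are distinct degree-2 extensions, so [K:Q] = 4 (Klein four Galois group).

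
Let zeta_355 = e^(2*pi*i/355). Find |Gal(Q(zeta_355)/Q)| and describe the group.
|Gal(Q(zeta_355)/Q)| = phi(355) = 280; group ≅ (Z/355Z)^* ≅ Z/4Z × Z/70Z

The n-th cyclotomic polynomial Φ_355(x) is the minimal polynomial of zeta_355 over Q and has degree phi(355) = 280. So Q(zeta_355) is a degree-280 Galois extension with Galois group (Z/355Z)^*. By CRT, (Z/355Z)^* ≅ (Z/5Z)^* × (Z/71Z)^*. Each prime-power unit group is (Z/5Z)^* ≅ Z/4Z; (Z/71Z)^* ≅ Z/70Z. Hence Gal(Q(zeta_355)/Q) ≅ Z/4Z × Z/70Z.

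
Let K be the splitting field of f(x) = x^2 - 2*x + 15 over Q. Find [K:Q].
[K:Q] = 2

The discriminant of x^2 + (-2)*x + (15) is b^2 - 4c = 4 - (60) = -56. Since -56 is not a perfect square in Q, the polynomial is irreducible over Q. Its two roots generate a degree-2 extension, so [K:Q] = 2.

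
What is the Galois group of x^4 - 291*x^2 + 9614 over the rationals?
Gal(K/Q) = V_4 (Klein four-group, Z/2Z × Z/2Z)

f factors as (x^2 - 253)(x^2 - 38), so the splitting field is K = Q(sqrt(253), sqrt(38)). The elements 253, 38, 9614 are all non-squares in Q, so sqrt(253) and sqrt(38) generate independent quadratic extensions. Thus [K:Q] = 4 and Gal(K/Q) is generated by the two order-2 automorphisms sqrt(253) ↦ -sqrt(253) and sqrt(38) ↦ -sqrt(38), giving V_4.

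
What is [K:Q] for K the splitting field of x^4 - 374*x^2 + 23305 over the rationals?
[K:Q] = 4

f factors as (x^2 - 295)(x^2 - 79); the splitting field is K = Q(sqrt(295), sqrt(79)). Since 295, 79, and 23305 are all non-squares in Q, the three subfields Q(sqrt(295)), Q(sqrt(79)), Q(sqrt(23305)) are distinct degree-2 extensions, so [K:Q] = 4 (Klein four Galois group).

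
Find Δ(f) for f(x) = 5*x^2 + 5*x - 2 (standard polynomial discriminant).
Δ = 65

For a quadratic a x^2 + b x + c the discriminant is Δ = b^2 - 4ac = (5)^2 - 4*(5)*(-2) = 25 - (-40) = 65.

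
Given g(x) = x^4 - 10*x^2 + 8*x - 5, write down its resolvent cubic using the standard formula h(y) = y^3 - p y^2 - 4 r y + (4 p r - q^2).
h(y) = y^3 + 10*y^2 + 20*y + 136

Identify coefficients: p = -10, q = 8, r = -5.
Plug into h(y) = y^3 - p y^2 - 4 r y + (4 p r - q^2):
  h(y) = y^3 - (-10) y^2 - 4*(-5) y + (4*(-10)*(-5) - (8)^2)
       = y^3 + (10) y^2 + (20) y + (136).
Simplifying: h(y) = y^3 + 10*y^2 + 20*y + 136.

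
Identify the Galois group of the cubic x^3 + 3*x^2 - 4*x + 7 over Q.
Gal(K/Q) = S_3 (symmetric group of order 6)

Compute the discriminant of x^3 + (3)*x^2 + (-4)*x + (7): Δ = -3191. Since Δ is not a rational square, the Galois group is not contained in A_3; it must be the full S_3 (irreducibility of the cubic rules out anything smaller).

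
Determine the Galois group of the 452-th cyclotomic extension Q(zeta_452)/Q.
|Gal(Q(zeta_452)/Q)| = phi(452) = 224; group ≅ (Z/452Z)^* ≅ Z/2Z × Z/112Z

The n-th cyclotomic polynomial Φ_452(x) is the minimal polynomial of zeta_452 over Q and has degree phi(452) = 224. So Q(zeta_452) is a degree-224 Galois extension with Galois group (Z/452Z)^*. By CRT, (Z/452Z)^* ≅ (Z/4Z)^* × (Z/113Z)^*. Each prime-power unit group is (Z/4Z)^* ≅ Z/2Z; (Z/113Z)^* ≅ Z/112Z. Hence Gal(Q(zeta_452)/Q) ≅ Z/2Z × Z/112Z.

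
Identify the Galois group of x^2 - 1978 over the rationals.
Gal(K/Q) = Z/2Z (cyclic of order 2)

x^2 - 1978 is irreducible over Q since 1978 is not a rational square. The splitting field Q(sqrt(1978)) has degree 2 over Q, and its unique nontrivial automorphism is sqrt(1978) ↦ -sqrt(1978). Hence Gal(Q(sqrt(1978))/Q) = Z/2Z.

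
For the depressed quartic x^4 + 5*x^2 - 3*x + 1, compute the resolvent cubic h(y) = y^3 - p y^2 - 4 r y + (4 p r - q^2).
h(y) = y^3 - 5*y^2 - 4*y + 11

Identify coefficients: p = 5, q = -3, r = 1.
Plug into h(y) = y^3 - p y^2 - 4 r y + (4 p r - q^2):
  h(y) = y^3 - (5) y^2 - 4*(1) y + (4*(5)*(1) - (-3)^2)
       = y^3 + (-5) y^2 + (-4) y + (11).
Simplifying: h(y) = y^3 - 5*y^2 - 4*y + 11.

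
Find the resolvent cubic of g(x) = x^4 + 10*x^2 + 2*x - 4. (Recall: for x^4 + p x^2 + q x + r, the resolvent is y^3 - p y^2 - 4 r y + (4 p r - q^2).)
h(y) = y^3 - 10*y^2 + 16*y - 164

Identify coefficients: p = 10, q = 2, r = -4.
Plug into h(y) = y^3 - p y^2 - 4 r y + (4 p r - q^2):
  h(y) = y^3 - (10) y^2 - 4*(-4) y + (4*(10)*(-4) - (2)^2)
       = y^3 + (-10) y^2 + (16) y + (-164).
Simplifying: h(y) = y^3 - 10*y^2 + 16*y - 164.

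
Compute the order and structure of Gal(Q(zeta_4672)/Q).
|Gal(Q(zeta_4672)/Q)| = phi(4672) = 2304; group ≅ (Z/4672Z)^* ≅ Z/2Z × Z/16Z × Z/72Z

The n-th cyclotomic polynomial Φ_4672(x) is the minimal polynomial of zeta_4672 over Q and has degree phi(4672) = 2304. So Q(zeta_4672) is a degree-2304 Galois extension with Galois group (Z/4672Z)^*. By CRT, (Z/4672Z)^* ≅ (Z/64Z)^* × (Z/73Z)^*. Each prime-power unit group is (Z/64Z)^* ≅ Z/2Z × Z/16Z; (Z/73Z)^* ≅ Z/72Z. Hence Gal(Q(zeta_4672)/Q) ≅ Z/2Z × Z/16Z × Z/72Z.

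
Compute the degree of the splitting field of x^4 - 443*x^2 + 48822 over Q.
[K:Q] = 4

f factors as (x^2 - 237)(x^2 - 206); the splitting field is K = Q(sqrt(237), sqrt(206)). Since 237, 206, and 48822 are all non-squares in Q, the three subfields Q(sqrt(237)), Q(sqrt(206)), Q(sqrt(48822)) are distinct degree-2 extensions, so [K:Q] = 4 (Klein four Galois group).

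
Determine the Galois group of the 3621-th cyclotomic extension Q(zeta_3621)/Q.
|Gal(Q(zeta_3621)/Q)| = phi(3621) = 2240; group ≅ (Z/3621Z)^* ≅ Z/2Z × Z/16Z × Z/70Z

The n-th cyclotomic polynomial Φ_3621(x) is the minimal polynomial of zeta_3621 over Q and has degree phi(3621) = 2240. So Q(zeta_3621) is a degree-2240 Galois extension with Galois group (Z/3621Z)^*. By CRT, (Z/3621Z)^* ≅ (Z/3Z)^* × (Z/17Z)^* × (Z/71Z)^*. Each prime-power unit group is (Z/3Z)^* ≅ Z/2Z; (Z/17Z)^* ≅ Z/16Z; (Z/71Z)^* ≅ Z/70Z. Hence Gal(Q(zeta_3621)/Q) ≅ Z/2Z × Z/16Z × Z/70Z.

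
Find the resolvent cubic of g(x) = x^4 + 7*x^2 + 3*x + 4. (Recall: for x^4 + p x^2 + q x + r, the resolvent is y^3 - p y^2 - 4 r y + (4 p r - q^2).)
h(y) = y^3 - 7*y^2 - 16*y + 103

Identify coefficients: p = 7, q = 3, r = 4.
Plug into h(y) = y^3 - p y^2 - 4 r y + (4 p r - q^2):
  h(y) = y^3 - (7) y^2 - 4*(4) y + (4*(7)*(4) - (3)^2)
       = y^3 + (-7) y^2 + (-16) y + (103).
Simplifying: h(y) = y^3 - 7*y^2 - 16*y + 103.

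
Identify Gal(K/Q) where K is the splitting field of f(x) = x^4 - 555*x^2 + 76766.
Gal(K/Q) = V_4 (Klein four-group, Z/2Z × Z/2Z)

f factors as (x^2 - 293)(x^2 - 262), so the splitting field is K = Q(sqrt(293), sqrt(262)). The elements 293, 262, 76766 are all non-squares in Q, so sqrt(293) and sqrt(262) generate independent quadratic extensions. Thus [K:Q] = 4 and Gal(K/Q) is generated by the two order-2 automorphisms sqrt(293) ↦ -sqrt(293) and sqrt(262) ↦ -sqrt(262), giving V_4.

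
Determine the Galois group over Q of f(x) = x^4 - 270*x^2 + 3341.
Gal(K/Q) = V_4 (Klein four-group, Z/2Z × Z/2Z)

f factors as (x^2 - 257)(x^2 - 13), so the splitting field is K = Q(sqrt(257), sqrt(13)). The elements 257, 13, 3341 are all non-squares in Q, so sqrt(257) and sqrt(13) generate independent quadratic extensions. Thus [K:Q] = 4 and Gal(K/Q) is generated by the two order-2 automorphisms sqrt(257) ↦ -sqrt(257) and sqrt(13) ↦ -sqrt(13), giving V_4.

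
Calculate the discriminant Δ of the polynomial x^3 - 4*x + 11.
Δ = -3011

For a depressed cubic x^3 + p x + q the discriminant is Δ = -4 p^3 - 27 q^2 = -4*(-4)^3 - 27*(11)^2 = 256 - 3267 = -3011.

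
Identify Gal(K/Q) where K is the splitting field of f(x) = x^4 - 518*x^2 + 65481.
Gal(K/Q) = V_4 (Klein four-group, Z/2Z × Z/2Z)

f factors as (x^2 - 299)(x^2 - 219), so the splitting field is K = Q(sqrt(299), sqrt(219)). The elements 299, 219, 65481 are all non-squares in Q, so sqrt(299) and sqrt(219) generate independent quadratic extensions. Thus [K:Q] = 4 and Gal(K/Q) is generated by the two order-2 automorphisms sqrt(299) ↦ -sqrt(299) and sqrt(219) ↦ -sqrt(219), giving V_4.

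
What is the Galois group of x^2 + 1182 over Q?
Gal(K/Q) = Z/2Z (cyclic of order 2)

x^2 + 1182 is irreducible over Q since -1182 is not a rational square. The splitting field Q(sqrt(-1182)) has degree 2 over Q, and its unique nontrivial automorphism is sqrt(-1182) ↦ -sqrt(-1182). Hence Gal(Q(sqrt(-1182))/Q) = Z/2Z.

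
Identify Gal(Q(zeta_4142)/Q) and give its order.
|Gal(Q(zeta_4142)/Q)| = phi(4142) = 1944; group ≅ (Z/4142Z)^* ≅ Z/18Z × Z/108Z

The n-th cyclotomic polynomial Φ_4142(x) is the minimal polynomial of zeta_4142 over Q and has degree phi(4142) = 1944. So Q(zeta_4142) is a degree-1944 Galois extension with Galois group (Z/4142Z)^*. By CRT, (Z/4142Z)^* ≅ (Z/2Z)^* × (Z/19Z)^* × (Z/109Z)^*. Each prime-power unit group is (Z/2Z)^* ≅ trivial group (order 1); (Z/19Z)^* ≅ Z/18Z; (Z/109Z)^* ≅ Z/108Z. Hence Gal(Q(zeta_4142)/Q) ≅ Z/18Z × Z/108Z.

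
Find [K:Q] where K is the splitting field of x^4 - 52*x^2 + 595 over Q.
[K:Q] = 4

f factors as (x^2 - 35)(x^2 - 17); the splitting field is K = Q(sqrt(35), sqrt(17)). Since 35, 17, and 595 are all non-squares in Q, the three subfields Q(sqrt(35)), Q(sqrt(17)), Q(sqrt(595)) are distinct degree-2 extensions, so [K:Q] = 4 (Klein four Galois group).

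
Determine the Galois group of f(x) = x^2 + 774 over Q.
Gal(K/Q) = Z/2Z (cyclic of order 2)

x^2 + 774 is irreducible over Q since -774 is not a rational square. The splitting field Q(sqrt(-774)) has degree 2 over Q, and its unique nontrivial automorphism is sqrt(-774) ↦ -sqrt(-774). Hence Gal(Q(sqrt(-774))/Q) = Z/2Z.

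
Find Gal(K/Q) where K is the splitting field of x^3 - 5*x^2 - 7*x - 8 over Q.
Gal(K/Q) = S_3 (symmetric group of order 6)

Compute the discriminant of x^3 + (-5)*x^2 + (-7)*x + (-8): Δ = -8171. Since Δ is not a rational square, the Galois group is not contained in A_3; it must be the full S_3 (irreducibility of the cubic rules out anything smaller).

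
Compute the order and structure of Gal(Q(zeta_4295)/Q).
|Gal(Q(zeta_4295)/Q)| = phi(4295) = 3432; group ≅ (Z/4295Z)^* ≅ Z/4Z × Z/858Z

The n-th cyclotomic polynomial Φ_4295(x) is the minimal polynomial of zeta_4295 over Q and has degree phi(4295) = 3432. So Q(zeta_4295) is a degree-3432 Galois extension with Galois group (Z/4295Z)^*. By CRT, (Z/4295Z)^* ≅ (Z/5Z)^* × (Z/859Z)^*. Each prime-power unit group is (Z/5Z)^* ≅ Z/4Z; (Z/859Z)^* ≅ Z/858Z. Hence Gal(Q(zeta_4295)/Q) ≅ Z/4Z × Z/858Z.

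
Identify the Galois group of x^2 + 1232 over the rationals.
Gal(K/Q) = Z/2Z (cyclic of order 2)

x^2 + 1232 is irreducible over Q since -1232 is not a rational square. The splitting field Q(sqrt(-1232)) has degree 2 over Q, and its unique nontrivial automorphism is sqrt(-1232) ↦ -sqrt(-1232). Hence Gal(Q(sqrt(-1232))/Q) = Z/2Z.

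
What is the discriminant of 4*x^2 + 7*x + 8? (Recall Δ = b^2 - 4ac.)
Δ = -79

For a quadratic a x^2 + b x + c the discriminant is Δ = b^2 - 4ac = (7)^2 - 4*(4)*(8) = 49 - (128) = -79.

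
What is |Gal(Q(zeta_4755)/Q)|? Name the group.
|Gal(Q(zeta_4755)/Q)| = phi(4755) = 2528; group ≅ (Z/4755Z)^* ≅ Z/2Z × Z/4Z × Z/316Z

The n-th cyclotomic polynomial Φ_4755(x) is the minimal polynomial of zeta_4755 over Q and has degree phi(4755) = 2528. So Q(zeta_4755) is a degree-2528 Galois extension with Galois group (Z/4755Z)^*. By CRT, (Z/4755Z)^* ≅ (Z/3Z)^* × (Z/5Z)^* × (Z/317Z)^*. Each prime-power unit group is (Z/3Z)^* ≅ Z/2Z; (Z/5Z)^* ≅ Z/4Z; (Z/317Z)^* ≅ Z/316Z. Hence Gal(Q(zeta_4755)/Q) ≅ Z/2Z × Z/4Z × Z/316Z.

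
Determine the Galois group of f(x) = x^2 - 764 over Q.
Gal(K/Q) = Z/2Z (cyclic of order 2)

x^2 - 764 is irreducible over Q since 764 is not a rational square. The splitting field Q(sqrt(764)) has degree 2 over Q, and its unique nontrivial automorphism is sqrt(764) ↦ -sqrt(764). Hence Gal(Q(sqrt(764))/Q) = Z/2Z.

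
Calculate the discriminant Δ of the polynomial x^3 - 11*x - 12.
Δ = 1436

For a depressed cubic x^3 + p x + q the discriminant is Δ = -4 p^3 - 27 q^2 = -4*(-11)^3 - 27*(-12)^2 = 5324 - 3888 = 1436.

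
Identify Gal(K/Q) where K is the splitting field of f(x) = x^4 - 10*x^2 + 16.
Gal(K/Q) = Z/2Z (cyclic of order 2)

f factors as (x^2 - 8)(x^2 - 2), so the splitting field is K = Q(sqrt(8), sqrt(2)). The squarefree part of 8 is 2 and the squarefree part of 2 is also 2, so sqrt(8) and sqrt(2) are both rational multiples of sqrt(2). Hence Q(sqrt(8)) = Q(sqrt(2)) = Q(sqrt(2)), and the splitting field collapses to a single degree-2 extension with Galois group Z/2Z.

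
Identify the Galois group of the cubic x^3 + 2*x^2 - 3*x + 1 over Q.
Gal(K/Q) = S_3 (symmetric group of order 6)

Compute the discriminant of x^3 + (2)*x^2 + (-3)*x + (1): Δ = -23. Since Δ is not a rational square, the Galois group is not contained in A_3; it must be the full S_3 (irreducibility of the cubic rules out anything smaller).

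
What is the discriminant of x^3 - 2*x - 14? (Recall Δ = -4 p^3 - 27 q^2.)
Δ = -5260

For a depressed cubic x^3 + p x + q the discriminant is Δ = -4 p^3 - 27 q^2 = -4*(-2)^3 - 27*(-14)^2 = 32 - 5292 = -5260.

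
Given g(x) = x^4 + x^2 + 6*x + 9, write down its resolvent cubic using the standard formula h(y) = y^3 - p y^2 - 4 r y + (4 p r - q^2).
h(y) = y^3 - y^2 - 36*y

Identify coefficients: p = 1, q = 6, r = 9.
Plug into h(y) = y^3 - p y^2 - 4 r y + (4 p r - q^2):
  h(y) = y^3 - (1) y^2 - 4*(9) y + (4*(1)*(9) - (6)^2)
       = y^3 + (-1) y^2 + (-36) y + (0).
Simplifying: h(y) = y^3 - y^2 - 36*y.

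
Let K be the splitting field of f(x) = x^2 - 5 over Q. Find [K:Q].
[K:Q] = 2

The discriminant of x^2 + (0)*x + (-5) is b^2 - 4c = 0 - (-20) = 20. Since 20 is not a perfect square in Q, the polynomial is irreducible over Q. Its two roots generate a degree-2 extension, so [K:Q] = 2.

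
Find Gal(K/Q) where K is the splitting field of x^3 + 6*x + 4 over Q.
Gal(K/Q) = S_3 (symmetric group of order 6)

Compute the discriminant of x^3 + (0)*x^2 + (6)*x + (4): Δ = -1296. Since Δ is not a rational square, the Galois group is not contained in A_3; it must be the full S_3 (irreducibility of the cubic rules out anything smaller).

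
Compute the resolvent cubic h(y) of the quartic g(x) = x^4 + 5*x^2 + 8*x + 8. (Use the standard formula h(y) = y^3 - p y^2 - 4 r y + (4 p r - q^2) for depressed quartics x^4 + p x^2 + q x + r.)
h(y) = y^3 - 5*y^2 - 32*y + 96

Identify coefficients: p = 5, q = 8, r = 8.
Plug into h(y) = y^3 - p y^2 - 4 r y + (4 p r - q^2):
  h(y) = y^3 - (5) y^2 - 4*(8) y + (4*(5)*(8) - (8)^2)
       = y^3 + (-5) y^2 + (-32) y + (96).
Simplifying: h(y) = y^3 - 5*y^2 - 32*y + 96.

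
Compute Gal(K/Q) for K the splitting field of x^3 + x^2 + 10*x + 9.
Gal(K/Q) = S_3 (symmetric group of order 6)

Compute the discriminant of x^3 + (1)*x^2 + (10)*x + (9): Δ = -4503. Since Δ is not a rational square, the Galois group is not contained in A_3; it must be the full S_3 (irreducibility of the cubic rules out anything smaller).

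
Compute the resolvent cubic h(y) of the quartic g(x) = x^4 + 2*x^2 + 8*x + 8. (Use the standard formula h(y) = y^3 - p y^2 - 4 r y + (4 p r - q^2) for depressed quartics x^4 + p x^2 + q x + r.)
h(y) = y^3 - 2*y^2 - 32*y

Identify coefficients: p = 2, q = 8, r = 8.
Plug into h(y) = y^3 - p y^2 - 4 r y + (4 p r - q^2):
  h(y) = y^3 - (2) y^2 - 4*(8) y + (4*(2)*(8) - (8)^2)
       = y^3 + (-2) y^2 + (-32) y + (0).
Simplifying: h(y) = y^3 - 2*y^2 - 32*y.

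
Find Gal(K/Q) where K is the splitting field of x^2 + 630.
Gal(K/Q) = Z/2Z (cyclic of order 2)

x^2 + 630 is irreducible over Q since -630 is not a rational square. The splitting field Q(sqrt(-630)) has degree 2 over Q, and its unique nontrivial automorphism is sqrt(-630) ↦ -sqrt(-630). Hence Gal(Q(sqrt(-630))/Q) = Z/2Z.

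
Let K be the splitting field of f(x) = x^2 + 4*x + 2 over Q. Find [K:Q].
[K:Q] = 2

The discriminant of x^2 + (4)*x + (2) is b^2 - 4c = 16 - (8) = 8. Since 8 is not a perfect square in Q, the polynomial is irreducible over Q. Its two roots generate a degree-2 extension, so [K:Q] = 2.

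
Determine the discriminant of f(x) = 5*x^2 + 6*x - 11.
Δ = 256

For a quadratic a x^2 + b x + c the discriminant is Δ = b^2 - 4ac = (6)^2 - 4*(5)*(-11) = 36 - (-220) = 256.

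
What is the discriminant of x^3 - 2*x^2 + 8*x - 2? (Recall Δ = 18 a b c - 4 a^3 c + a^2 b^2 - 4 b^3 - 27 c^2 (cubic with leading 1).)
Δ = -1388

For x^3 + a x^2 + b x + c the discriminant is Δ = 18 a b c - 4 a^3 c + a^2 b^2 - 4 b^3 - 27 c^2.
Plug a = -2, b = 8, c = -2:
  18*(-2)*(8)*(-2) - 4*(-2)^3*(-2) + (-2)^2*(8)^2 - 4*(8)^3 - 27*(-2)^2
  = 576 + (-64) + 256 + (-2048) + (-108)
  = -1388.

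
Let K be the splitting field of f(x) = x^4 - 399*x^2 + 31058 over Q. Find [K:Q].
[K:Q] = 4

f factors as (x^2 - 106)(x^2 - 293); the splitting field is K = Q(sqrt(106), sqrt(293)). Since 106, 293, and 31058 are all non-squares in Q, the three subfields Q(sqrt(106)), Q(sqrt(293)), Q(sqrt(31058)) are distinct degree-2 extensions, so [K:Q] = 4 (Klein four Galois group).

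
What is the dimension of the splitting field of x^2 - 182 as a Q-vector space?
[K:Q] = 2

The polynomial x^2 - 182 is irreducible over Q since 182 is not a perfect square. Its splitting field is Q(sqrt(182)), which has degree 2 over Q.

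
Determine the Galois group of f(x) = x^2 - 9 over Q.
Gal(K/Q) = trivial group (order 1)

x^2 - 9 factors as (x - 3)(x + 3) over Q, so its splitting field is Q itself and the Galois group is trivial.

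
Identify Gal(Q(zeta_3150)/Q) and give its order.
|Gal(Q(zeta_3150)/Q)| = phi(3150) = 720; group ≅ (Z/3150Z)^* ≅ Z/6Z × Z/6Z × Z/20Z

The n-th cyclotomic polynomial Φ_3150(x) is the minimal polynomial of zeta_3150 over Q and has degree phi(3150) = 720. So Q(zeta_3150) is a degree-720 Galois extension with Galois group (Z/3150Z)^*. By CRT, (Z/3150Z)^* ≅ (Z/2Z)^* × (Z/9Z)^* × (Z/25Z)^* × (Z/7Z)^*. Each prime-power unit group is (Z/2Z)^* ≅ trivial group (order 1); (Z/9Z)^* ≅ Z/6Z; (Z/25Z)^* ≅ Z/20Z; (Z/7Z)^* ≅ Z/6Z. Hence Gal(Q(zeta_3150)/Q) ≅ Z/6Z × Z/6Z × Z/20Z.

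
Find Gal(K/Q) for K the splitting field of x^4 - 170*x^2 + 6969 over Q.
Gal(K/Q) = V_4 (Klein four-group, Z/2Z × Z/2Z)

f factors as (x^2 - 101)(x^2 - 69), so the splitting field is K = Q(sqrt(101), sqrt(69)). The elements 101, 69, 6969 are all non-squares in Q, so sqrt(101) and sqrt(69) generate independent quadratic extensions. Thus [K:Q] = 4 and Gal(K/Q) is generated by the two order-2 automorphisms sqrt(101) ↦ -sqrt(101) and sqrt(69) ↦ -sqrt(69), giving V_4.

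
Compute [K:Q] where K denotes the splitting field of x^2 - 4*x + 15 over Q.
[K:Q] = 2

The discriminant of x^2 + (-4)*x + (15) is b^2 - 4c = 16 - (60) = -44. Since -44 is not a perfect square in Q, the polynomial is irreducible over Q. Its two roots generate a degree-2 extension, so [K:Q] = 2.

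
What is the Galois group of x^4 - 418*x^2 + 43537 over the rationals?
Gal(K/Q) = V_4 (Klein four-group, Z/2Z × Z/2Z)

f factors as (x^2 - 221)(x^2 - 197), so the splitting field is K = Q(sqrt(221), sqrt(197)). The elements 221, 197, 43537 are all non-squares in Q, so sqrt(221) and sqrt(197) generate independent quadratic extensions. Thus [K:Q] = 4 and Gal(K/Q) is generated by the two order-2 automorphisms sqrt(221) ↦ -sqrt(221) and sqrt(197) ↦ -sqrt(197), giving V_4.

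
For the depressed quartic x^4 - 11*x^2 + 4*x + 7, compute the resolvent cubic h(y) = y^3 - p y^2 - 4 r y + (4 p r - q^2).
h(y) = y^3 + 11*y^2 - 28*y - 324

Identify coefficients: p = -11, q = 4, r = 7.
Plug into h(y) = y^3 - p y^2 - 4 r y + (4 p r - q^2):
  h(y) = y^3 - (-11) y^2 - 4*(7) y + (4*(-11)*(7) - (4)^2)
       = y^3 + (11) y^2 + (-28) y + (-324).
Simplifying: h(y) = y^3 + 11*y^2 - 28*y - 324.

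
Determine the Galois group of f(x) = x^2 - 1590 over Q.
Gal(K/Q) = Z/2Z (cyclic of order 2)

x^2 - 1590 is irreducible over Q since 1590 is not a rational square. The splitting field Q(sqrt(1590)) has degree 2 over Q, and its unique nontrivial automorphism is sqrt(1590) ↦ -sqrt(1590). Hence Gal(Q(sqrt(1590))/Q) = Z/2Z.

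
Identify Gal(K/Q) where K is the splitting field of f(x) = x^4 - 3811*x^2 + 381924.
Gal(K/Q) = Z/2Z (cyclic of order 2)

f factors as (x^2 - 3708)(x^2 - 103), so the splitting field is K = Q(sqrt(3708), sqrt(103)). The squarefree part of 3708 is 103 and the squarefree part of 103 is also 103, so sqrt(3708) and sqrt(103) are both rational multiples of sqrt(103). Hence Q(sqrt(3708)) = Q(sqrt(103)) = Q(sqrt(103)), and the splitting field collapses to a single degree-2 extension with Galois group Z/2Z.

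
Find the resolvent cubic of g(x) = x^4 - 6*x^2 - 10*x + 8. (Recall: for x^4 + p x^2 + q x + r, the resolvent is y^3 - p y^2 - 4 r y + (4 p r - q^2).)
h(y) = y^3 + 6*y^2 - 32*y - 292

Identify coefficients: p = -6, q = -10, r = 8.
Plug into h(y) = y^3 - p y^2 - 4 r y + (4 p r - q^2):
  h(y) = y^3 - (-6) y^2 - 4*(8) y + (4*(-6)*(8) - (-10)^2)
       = y^3 + (6) y^2 + (-32) y + (-292).
Simplifying: h(y) = y^3 + 6*y^2 - 32*y - 292.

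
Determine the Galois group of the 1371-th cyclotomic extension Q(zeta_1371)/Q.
|Gal(Q(zeta_1371)/Q)| = phi(1371) = 912; group ≅ (Z/1371Z)^* ≅ Z/2Z × Z/456Z

The n-th cyclotomic polynomial Φ_1371(x) is the minimal polynomial of zeta_1371 over Q and has degree phi(1371) = 912. So Q(zeta_1371) is a degree-912 Galois extension with Galois group (Z/1371Z)^*. By CRT, (Z/1371Z)^* ≅ (Z/3Z)^* × (Z/457Z)^*. Each prime-power unit group is (Z/3Z)^* ≅ Z/2Z; (Z/457Z)^* ≅ Z/456Z. Hence Gal(Q(zeta_1371)/Q) ≅ Z/2Z × Z/456Z.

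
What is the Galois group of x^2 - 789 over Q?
Gal(K/Q) = Z/2Z (cyclic of order 2)

x^2 - 789 is irreducible over Q since 789 is not a rational square. The splitting field Q(sqrt(789)) has degree 2 over Q, and its unique nontrivial automorphism is sqrt(789) ↦ -sqrt(789). Hence Gal(Q(sqrt(789))/Q) = Z/2Z.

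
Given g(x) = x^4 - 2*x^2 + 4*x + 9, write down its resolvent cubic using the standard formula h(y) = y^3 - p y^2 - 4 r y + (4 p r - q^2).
h(y) = y^3 + 2*y^2 - 36*y - 88

Identify coefficients: p = -2, q = 4, r = 9.
Plug into h(y) = y^3 - p y^2 - 4 r y + (4 p r - q^2):
  h(y) = y^3 - (-2) y^2 - 4*(9) y + (4*(-2)*(9) - (4)^2)
       = y^3 + (2) y^2 + (-36) y + (-88).
Simplifying: h(y) = y^3 + 2*y^2 - 36*y - 88.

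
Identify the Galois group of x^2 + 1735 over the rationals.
Gal(K/Q) = Z/2Z (cyclic of order 2)

x^2 + 1735 is irreducible over Q since -1735 is not a rational square. The splitting field Q(sqrt(-1735)) has degree 2 over Q, and its unique nontrivial automorphism is sqrt(-1735) ↦ -sqrt(-1735). Hence Gal(Q(sqrt(-1735))/Q) = Z/2Z.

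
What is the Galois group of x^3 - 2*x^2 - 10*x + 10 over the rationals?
Gal(K/Q) = S_3 (symmetric group of order 6)

Compute the discriminant of x^3 + (-2)*x^2 + (-10)*x + (10): Δ = 5620. Since Δ is not a rational square, the Galois group is not contained in A_3; it must be the full S_3 (irreducibility of the cubic rules out anything smaller).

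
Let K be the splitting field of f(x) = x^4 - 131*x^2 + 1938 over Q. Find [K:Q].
[K:Q] = 4

f factors as (x^2 - 17)(x^2 - 114); the splitting field is K = Q(sqrt(17), sqrt(114)). Since 17, 114, and 1938 are all non-squares in Q, the three subfields Q(sqrt(17)), Q(sqrt(114)), Q(sqrt(1938)) are distinct degree-2 extensions, so [K:Q] = 4 (Klein four Galois group).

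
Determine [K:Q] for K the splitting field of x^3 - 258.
[K:Q] = 6

x^3 - 258 has one real root r = 258^(1/3) and two complex roots r*zeta_3, r*zeta_3^2 where zeta_3 = e^(2*pi*i/3). The splitting field is Q(r, zeta_3). [Q(r):Q] = 3 and [Q(zeta_3):Q] = 2 with gcd = 1, so [Q(r, zeta_3):Q] = 3 * 2 = 6.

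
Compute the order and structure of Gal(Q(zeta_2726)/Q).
|Gal(Q(zeta_2726)/Q)| = phi(2726) = 1288; group ≅ (Z/2726Z)^* ≅ Z/28Z × Z/46Z

The n-th cyclotomic polynomial Φ_2726(x) is the minimal polynomial of zeta_2726 over Q and has degree phi(2726) = 1288. So Q(zeta_2726) is a degree-1288 Galois extension with Galois group (Z/2726Z)^*. By CRT, (Z/2726Z)^* ≅ (Z/2Z)^* × (Z/29Z)^* × (Z/47Z)^*. Each prime-power unit group is (Z/2Z)^* ≅ trivial group (order 1); (Z/29Z)^* ≅ Z/28Z; (Z/47Z)^* ≅ Z/46Z. Hence Gal(Q(zeta_2726)/Q) ≅ Z/28Z × Z/46Z.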